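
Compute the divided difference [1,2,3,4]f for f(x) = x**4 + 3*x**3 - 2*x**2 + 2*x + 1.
13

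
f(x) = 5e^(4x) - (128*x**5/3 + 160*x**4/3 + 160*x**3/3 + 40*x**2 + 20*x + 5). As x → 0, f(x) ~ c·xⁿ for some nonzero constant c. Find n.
6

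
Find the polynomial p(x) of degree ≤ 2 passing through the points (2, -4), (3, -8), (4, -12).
4 - 4*x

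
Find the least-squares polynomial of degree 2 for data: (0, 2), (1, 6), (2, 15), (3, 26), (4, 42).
67/35 + (18/7)x + (13/7)x²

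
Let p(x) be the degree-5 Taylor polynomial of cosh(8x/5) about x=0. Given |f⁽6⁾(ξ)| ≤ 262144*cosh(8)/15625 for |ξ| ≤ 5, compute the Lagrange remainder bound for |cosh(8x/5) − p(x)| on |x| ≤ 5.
16384*cosh(8)/45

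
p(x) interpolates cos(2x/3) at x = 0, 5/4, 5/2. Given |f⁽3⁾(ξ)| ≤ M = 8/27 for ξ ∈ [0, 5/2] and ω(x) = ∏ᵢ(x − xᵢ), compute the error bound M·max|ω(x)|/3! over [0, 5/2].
125*sqrt(3)/5832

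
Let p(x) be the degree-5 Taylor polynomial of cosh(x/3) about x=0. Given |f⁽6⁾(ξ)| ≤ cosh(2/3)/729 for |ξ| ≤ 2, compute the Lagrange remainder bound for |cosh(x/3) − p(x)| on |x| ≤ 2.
4*cosh(2/3)/32805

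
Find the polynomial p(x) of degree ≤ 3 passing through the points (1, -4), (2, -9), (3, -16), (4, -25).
-x**2 - 2*x - 1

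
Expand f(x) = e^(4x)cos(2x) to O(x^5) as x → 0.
1 + 4*x + 6*x**2 + 8*x**3/3 - 14*x**4/3 + O(x**5)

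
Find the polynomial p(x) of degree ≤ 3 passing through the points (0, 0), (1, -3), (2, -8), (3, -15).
-x**2 - 2*x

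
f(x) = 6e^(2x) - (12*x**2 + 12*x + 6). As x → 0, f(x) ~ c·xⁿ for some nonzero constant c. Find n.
3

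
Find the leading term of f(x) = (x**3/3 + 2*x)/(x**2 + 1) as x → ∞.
x/3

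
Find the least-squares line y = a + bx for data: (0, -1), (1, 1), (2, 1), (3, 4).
a = -1, b = 3/2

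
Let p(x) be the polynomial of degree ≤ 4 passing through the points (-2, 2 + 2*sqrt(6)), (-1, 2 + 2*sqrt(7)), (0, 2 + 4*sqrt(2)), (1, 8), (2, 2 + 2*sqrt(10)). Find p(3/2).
-35*sqrt(2)/16 - 5*sqrt(6)/64 + 7*sqrt(7)/16 + 35*sqrt(10)/64 + 137/16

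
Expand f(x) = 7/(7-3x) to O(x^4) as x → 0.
1 + 3*x/7 + 9*x**2/49 + 27*x**3/343 + O(x**4)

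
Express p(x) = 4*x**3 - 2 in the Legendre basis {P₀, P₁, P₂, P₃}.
(-2)P₀ + (12/5)P₁ + (8/5)P₃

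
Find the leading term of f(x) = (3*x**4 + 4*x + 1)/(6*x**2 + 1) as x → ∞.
x**2/2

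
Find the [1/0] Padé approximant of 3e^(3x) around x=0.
9*x + 3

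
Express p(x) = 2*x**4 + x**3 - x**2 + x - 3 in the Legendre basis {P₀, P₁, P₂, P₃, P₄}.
(-44/15)P₀ + (8/5)P₁ + (10/21)P₂ + (2/5)P₃ + (16/35)P₄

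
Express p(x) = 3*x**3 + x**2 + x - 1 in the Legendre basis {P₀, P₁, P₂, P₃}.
(-2/3)P₀ + (14/5)P₁ + (2/3)P₂ + (6/5)P₃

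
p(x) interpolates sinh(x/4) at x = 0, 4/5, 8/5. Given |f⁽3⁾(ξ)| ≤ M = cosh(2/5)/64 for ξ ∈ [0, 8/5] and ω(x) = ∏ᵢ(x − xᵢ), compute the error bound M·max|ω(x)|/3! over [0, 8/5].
sqrt(3)*cosh(2/5)/3375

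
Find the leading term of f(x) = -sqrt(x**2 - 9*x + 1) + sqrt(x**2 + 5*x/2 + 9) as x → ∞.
23/4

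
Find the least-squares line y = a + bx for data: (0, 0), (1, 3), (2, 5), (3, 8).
a = 1/10, b = 13/5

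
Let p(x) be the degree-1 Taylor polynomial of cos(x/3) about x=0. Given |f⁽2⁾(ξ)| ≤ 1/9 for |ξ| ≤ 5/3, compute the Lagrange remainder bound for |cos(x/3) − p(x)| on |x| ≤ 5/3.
25/162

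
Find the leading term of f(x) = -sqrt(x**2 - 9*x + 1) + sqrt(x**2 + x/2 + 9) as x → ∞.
19/4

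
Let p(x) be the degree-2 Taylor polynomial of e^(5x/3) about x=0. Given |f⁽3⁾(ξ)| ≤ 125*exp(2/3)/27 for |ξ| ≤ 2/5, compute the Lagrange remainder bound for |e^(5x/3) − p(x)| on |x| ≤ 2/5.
4*exp(2/3)/81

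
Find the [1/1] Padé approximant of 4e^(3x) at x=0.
(6*x + 4)/(1 - 3*x/2)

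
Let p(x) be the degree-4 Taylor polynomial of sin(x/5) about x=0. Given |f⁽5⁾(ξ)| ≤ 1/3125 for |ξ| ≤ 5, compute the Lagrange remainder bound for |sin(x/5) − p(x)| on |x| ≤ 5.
1/120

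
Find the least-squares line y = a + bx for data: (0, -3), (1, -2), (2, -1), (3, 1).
a = -16/5, b = 13/10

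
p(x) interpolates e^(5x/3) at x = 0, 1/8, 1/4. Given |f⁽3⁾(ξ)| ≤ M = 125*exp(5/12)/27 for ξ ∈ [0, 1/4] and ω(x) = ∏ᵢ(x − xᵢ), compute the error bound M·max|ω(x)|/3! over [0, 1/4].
125*sqrt(3)*exp(5/12)/373248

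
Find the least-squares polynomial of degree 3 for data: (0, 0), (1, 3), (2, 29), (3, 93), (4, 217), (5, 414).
1/126 + (-1669/756)x + (599/252)x² + (79/27)x³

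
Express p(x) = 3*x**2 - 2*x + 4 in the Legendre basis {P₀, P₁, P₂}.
(5)P₀ + (-2)P₁ + (2)P₂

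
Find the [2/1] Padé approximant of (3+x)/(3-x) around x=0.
(x/3 + 1)/(1 - x/3)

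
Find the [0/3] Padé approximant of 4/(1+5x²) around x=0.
4/(5*x**2 + 1)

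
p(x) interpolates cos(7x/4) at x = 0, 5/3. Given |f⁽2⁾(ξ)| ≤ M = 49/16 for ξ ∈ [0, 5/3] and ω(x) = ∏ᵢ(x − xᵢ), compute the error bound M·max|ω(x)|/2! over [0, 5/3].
1225/1152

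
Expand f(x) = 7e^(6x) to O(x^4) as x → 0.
7 + 42*x + 126*x**2 + 252*x**3 + O(x**4)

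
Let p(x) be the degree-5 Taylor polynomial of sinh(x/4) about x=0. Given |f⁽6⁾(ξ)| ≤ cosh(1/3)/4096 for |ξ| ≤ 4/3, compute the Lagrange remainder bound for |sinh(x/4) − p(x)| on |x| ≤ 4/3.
cosh(1/3)/524880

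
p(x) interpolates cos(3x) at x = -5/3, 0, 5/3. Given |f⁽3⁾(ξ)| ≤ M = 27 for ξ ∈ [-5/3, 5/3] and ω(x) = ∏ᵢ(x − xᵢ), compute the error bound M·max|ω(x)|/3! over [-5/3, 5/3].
125*sqrt(3)/27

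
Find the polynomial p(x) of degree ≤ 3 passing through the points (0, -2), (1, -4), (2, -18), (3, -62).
-3*x**3 + 3*x**2 - 2*x - 2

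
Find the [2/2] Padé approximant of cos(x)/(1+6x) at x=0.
(-427*x**2/852 + x/71 + 1)/(x**2/12 + 427*x/71 + 1)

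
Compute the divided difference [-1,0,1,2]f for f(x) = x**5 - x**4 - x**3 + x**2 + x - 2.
2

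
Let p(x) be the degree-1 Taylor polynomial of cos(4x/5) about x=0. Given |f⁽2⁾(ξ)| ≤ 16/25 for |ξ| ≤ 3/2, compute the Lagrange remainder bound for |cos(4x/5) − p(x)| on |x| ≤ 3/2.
18/25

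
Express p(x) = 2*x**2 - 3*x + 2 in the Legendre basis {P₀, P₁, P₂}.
(8/3)P₀ + (-3)P₁ + (4/3)P₂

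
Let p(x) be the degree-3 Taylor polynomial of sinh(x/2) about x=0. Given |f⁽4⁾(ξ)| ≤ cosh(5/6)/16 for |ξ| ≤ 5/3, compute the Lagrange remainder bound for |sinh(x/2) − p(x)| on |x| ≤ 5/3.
625*cosh(5/6)/31104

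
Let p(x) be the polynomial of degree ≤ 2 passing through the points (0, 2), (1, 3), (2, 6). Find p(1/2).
9/4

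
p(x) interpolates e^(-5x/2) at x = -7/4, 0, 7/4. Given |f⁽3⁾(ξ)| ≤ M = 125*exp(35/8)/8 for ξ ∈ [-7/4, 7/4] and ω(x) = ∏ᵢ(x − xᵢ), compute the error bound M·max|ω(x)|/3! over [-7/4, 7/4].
42875*sqrt(3)*exp(35/8)/13824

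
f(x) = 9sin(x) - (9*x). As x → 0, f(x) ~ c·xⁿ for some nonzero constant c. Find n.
3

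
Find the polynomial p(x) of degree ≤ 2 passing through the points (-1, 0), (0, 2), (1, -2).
-3*x**2 - x + 2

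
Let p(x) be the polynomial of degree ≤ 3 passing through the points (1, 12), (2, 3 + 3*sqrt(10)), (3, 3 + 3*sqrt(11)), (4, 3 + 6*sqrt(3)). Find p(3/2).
-15*sqrt(11)/16 + 3*sqrt(3)/8 + 93/16 + 45*sqrt(10)/16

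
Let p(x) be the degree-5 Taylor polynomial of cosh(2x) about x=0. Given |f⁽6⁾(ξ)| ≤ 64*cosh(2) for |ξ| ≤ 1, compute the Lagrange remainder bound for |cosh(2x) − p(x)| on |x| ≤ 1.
4*cosh(2)/45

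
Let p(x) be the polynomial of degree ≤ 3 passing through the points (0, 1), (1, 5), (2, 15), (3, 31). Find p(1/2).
9/4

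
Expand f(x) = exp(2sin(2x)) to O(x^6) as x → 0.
1 + 4*x + 8*x**2 + 8*x**3 - 184*x**5/15 + O(x**6)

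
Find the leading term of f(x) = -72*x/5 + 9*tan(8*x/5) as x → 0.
1536*x**3/125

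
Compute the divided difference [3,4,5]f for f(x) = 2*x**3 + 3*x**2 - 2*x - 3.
27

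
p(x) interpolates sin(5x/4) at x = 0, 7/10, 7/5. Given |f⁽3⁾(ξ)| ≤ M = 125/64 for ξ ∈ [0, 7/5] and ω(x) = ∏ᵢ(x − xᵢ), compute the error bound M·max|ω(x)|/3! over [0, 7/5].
343*sqrt(3)/13824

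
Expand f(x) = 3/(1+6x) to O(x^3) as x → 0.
3 - 18*x + 108*x**2 + O(x**3)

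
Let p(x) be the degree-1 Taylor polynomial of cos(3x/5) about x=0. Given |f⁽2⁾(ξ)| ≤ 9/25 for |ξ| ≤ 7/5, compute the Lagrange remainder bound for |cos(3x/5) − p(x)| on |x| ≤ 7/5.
441/1250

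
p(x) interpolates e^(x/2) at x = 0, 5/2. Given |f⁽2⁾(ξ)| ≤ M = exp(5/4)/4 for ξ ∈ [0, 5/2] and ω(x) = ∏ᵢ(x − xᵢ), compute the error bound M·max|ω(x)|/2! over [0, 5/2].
25*exp(5/4)/128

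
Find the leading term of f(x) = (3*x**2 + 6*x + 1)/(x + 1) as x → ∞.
3*x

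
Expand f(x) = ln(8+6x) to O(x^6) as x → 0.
log(8) + 3*x/4 - 9*x**2/32 + 9*x**3/64 - 81*x**4/1024 + 243*x**5/5120 + O(x**6)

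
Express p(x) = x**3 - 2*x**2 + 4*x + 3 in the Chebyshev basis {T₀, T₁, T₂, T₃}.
(2)T₀ + (19/4)T₁ - T₂ + (1/4)T₃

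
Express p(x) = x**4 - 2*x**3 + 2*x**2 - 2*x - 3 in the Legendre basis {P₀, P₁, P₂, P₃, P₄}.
(-32/15)P₀ + (-16/5)P₁ + (40/21)P₂ + (-4/5)P₃ + (8/35)P₄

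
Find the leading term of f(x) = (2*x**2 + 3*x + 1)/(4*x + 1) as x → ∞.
x/2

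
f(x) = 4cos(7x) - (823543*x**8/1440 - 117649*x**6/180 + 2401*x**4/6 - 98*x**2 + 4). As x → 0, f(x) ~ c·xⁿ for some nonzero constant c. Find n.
10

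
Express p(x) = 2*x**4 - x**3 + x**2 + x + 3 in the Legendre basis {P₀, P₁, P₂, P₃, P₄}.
(56/15)P₀ + (2/5)P₁ + (38/21)P₂ + (-2/5)P₃ + (16/35)P₄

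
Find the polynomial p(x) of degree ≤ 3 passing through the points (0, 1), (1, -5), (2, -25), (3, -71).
-2*x**3 - x**2 - 3*x + 1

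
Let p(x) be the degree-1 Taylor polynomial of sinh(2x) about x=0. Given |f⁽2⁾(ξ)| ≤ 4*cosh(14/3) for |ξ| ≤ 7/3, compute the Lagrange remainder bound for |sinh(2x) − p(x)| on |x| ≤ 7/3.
98*cosh(14/3)/9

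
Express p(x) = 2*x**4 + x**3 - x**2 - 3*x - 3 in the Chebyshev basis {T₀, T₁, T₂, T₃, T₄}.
(-11/4)T₀ + (-9/4)T₁ + (1/2)T₂ + (1/4)T₃ + (1/4)T₄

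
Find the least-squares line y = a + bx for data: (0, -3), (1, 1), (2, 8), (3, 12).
a = -33/10, b = 26/5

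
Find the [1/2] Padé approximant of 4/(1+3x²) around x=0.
4/(3*x**2 + 1)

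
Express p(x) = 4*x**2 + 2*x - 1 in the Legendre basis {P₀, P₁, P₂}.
(1/3)P₀ + (2)P₁ + (8/3)P₂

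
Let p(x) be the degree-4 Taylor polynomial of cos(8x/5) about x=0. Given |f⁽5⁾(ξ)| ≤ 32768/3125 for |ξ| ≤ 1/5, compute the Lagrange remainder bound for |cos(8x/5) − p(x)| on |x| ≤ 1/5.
4096/146484375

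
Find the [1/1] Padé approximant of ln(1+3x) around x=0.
3*x/(3*x/2 + 1)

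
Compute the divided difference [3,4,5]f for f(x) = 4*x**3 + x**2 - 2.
49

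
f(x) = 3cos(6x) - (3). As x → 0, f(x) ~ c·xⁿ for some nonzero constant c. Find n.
2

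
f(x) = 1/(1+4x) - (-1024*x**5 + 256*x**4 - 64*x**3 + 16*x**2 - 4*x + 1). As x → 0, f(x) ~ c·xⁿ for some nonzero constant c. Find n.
6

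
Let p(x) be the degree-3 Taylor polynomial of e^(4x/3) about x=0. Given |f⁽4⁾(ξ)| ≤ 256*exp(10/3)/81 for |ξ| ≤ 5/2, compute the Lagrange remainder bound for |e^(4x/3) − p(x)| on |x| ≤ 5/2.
1250*exp(10/3)/243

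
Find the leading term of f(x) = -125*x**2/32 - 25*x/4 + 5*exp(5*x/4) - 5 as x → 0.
625*x**3/384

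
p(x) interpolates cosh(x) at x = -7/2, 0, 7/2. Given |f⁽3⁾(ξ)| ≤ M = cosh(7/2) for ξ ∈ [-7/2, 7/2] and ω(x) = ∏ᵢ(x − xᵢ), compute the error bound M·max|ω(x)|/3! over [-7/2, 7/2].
343*sqrt(3)*cosh(7/2)/216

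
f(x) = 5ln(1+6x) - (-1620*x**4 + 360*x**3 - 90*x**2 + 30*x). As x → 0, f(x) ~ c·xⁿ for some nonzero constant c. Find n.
5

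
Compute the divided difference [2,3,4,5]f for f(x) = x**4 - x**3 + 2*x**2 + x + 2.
13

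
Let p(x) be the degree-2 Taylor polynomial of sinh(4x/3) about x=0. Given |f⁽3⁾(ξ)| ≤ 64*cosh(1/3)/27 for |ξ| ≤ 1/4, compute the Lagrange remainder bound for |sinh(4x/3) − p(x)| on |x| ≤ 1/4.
cosh(1/3)/162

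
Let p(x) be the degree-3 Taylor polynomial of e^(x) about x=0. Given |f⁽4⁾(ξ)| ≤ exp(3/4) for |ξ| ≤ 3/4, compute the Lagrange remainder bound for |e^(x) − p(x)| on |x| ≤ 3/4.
27*exp(3/4)/2048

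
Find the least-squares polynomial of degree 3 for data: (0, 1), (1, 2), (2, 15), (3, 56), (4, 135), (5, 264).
74/63 + (-1007/378)x + (109/126)x² + (55/27)x³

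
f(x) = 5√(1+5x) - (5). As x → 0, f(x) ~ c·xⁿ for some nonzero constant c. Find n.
1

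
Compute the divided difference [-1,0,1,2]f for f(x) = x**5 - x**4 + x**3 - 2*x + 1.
4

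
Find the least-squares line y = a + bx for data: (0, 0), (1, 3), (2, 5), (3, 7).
a = 3/10, b = 23/10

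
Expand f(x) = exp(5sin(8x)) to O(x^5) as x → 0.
1 + 40*x + 800*x**2 + 10240*x**3 + 89600*x**4 + O(x**5)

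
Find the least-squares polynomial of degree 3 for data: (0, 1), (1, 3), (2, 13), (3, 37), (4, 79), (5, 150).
6/7 + (23/21)x + (9/28)x² + (13/12)x³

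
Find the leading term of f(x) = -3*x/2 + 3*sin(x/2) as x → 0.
-x**3/16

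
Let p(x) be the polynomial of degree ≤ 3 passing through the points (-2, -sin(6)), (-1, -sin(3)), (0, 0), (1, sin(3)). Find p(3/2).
5*sin(6)/16 + 7*sin(3)/8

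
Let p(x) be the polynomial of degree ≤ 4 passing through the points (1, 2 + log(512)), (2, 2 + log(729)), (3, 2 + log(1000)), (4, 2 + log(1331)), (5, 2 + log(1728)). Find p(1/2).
2 + log(1677721600000000*11**(25/32)*2**(83/128)*3**(17/128)*5**(55/64)/187183371521817)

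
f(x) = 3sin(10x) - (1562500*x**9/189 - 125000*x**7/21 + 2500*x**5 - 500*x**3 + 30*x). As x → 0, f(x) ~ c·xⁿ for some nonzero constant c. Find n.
11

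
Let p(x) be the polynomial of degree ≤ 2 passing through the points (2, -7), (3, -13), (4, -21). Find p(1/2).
-7/4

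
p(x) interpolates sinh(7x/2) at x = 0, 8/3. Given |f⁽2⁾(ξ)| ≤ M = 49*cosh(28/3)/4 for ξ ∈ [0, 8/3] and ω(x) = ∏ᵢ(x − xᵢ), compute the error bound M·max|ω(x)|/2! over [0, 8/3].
98*cosh(28/3)/9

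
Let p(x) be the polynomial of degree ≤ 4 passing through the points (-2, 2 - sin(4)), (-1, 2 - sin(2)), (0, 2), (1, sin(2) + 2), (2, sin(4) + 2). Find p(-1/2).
-5*sin(2)/8 + sin(4)/16 + 2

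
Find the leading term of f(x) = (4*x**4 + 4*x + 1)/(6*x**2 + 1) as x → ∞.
2*x**2/3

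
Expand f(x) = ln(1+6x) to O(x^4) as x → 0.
6*x - 18*x**2 + 72*x**3 + O(x**4)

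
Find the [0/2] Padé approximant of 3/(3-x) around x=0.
1/(1 - x/3)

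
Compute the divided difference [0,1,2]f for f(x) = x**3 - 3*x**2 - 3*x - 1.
0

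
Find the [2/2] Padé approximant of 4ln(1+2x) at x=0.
8*x*(x + 1)/(2*x**2/3 + 2*x + 1)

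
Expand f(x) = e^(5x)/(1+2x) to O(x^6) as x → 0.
1 + 3*x + 13*x**2/2 + 47*x**3/6 + 83*x**4/8 + 127*x**5/24 + O(x**6)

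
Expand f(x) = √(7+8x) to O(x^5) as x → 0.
sqrt(7) + 4*sqrt(7)*x/7 - 8*sqrt(7)*x**2/49 + 32*sqrt(7)*x**3/343 - 160*sqrt(7)*x**4/2401 + O(x**5)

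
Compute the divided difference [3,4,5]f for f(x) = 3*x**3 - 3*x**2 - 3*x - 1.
33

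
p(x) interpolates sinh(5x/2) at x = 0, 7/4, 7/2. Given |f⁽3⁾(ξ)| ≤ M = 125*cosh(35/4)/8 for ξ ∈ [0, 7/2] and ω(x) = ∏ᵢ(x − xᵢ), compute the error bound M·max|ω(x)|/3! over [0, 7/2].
42875*sqrt(3)*cosh(35/4)/13824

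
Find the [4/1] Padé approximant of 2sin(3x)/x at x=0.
81*x**4/20 - 9*x**2 + 6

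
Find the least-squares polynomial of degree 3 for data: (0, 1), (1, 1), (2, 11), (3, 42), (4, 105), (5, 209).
67/63 + (-377/189)x + (1/63)x² + (47/27)x³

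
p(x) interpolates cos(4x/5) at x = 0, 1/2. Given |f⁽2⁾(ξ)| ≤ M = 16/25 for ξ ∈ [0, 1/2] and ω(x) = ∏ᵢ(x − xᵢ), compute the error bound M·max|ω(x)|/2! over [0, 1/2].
1/50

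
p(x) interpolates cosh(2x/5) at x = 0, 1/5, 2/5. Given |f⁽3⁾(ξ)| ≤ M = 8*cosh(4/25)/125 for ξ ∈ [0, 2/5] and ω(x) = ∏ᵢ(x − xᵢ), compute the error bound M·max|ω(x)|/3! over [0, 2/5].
8*sqrt(3)*cosh(4/25)/421875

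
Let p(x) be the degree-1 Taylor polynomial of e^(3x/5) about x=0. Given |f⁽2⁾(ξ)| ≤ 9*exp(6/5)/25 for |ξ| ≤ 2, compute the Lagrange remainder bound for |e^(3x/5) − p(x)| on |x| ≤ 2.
18*exp(6/5)/25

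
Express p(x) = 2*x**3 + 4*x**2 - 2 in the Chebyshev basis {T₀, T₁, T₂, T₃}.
(3/2)T₁ + (2)T₂ + (1/2)T₃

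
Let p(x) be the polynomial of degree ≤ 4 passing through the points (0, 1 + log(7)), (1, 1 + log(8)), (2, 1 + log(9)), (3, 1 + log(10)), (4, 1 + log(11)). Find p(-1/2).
1 + log(11907*11**(35/128)*2**(3/4)*3**(29/32)*5**(19/32)*7**(59/128)/102400)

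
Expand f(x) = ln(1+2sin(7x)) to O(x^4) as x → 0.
14*x - 98*x**2 + 2401*x**3/3 + O(x**4)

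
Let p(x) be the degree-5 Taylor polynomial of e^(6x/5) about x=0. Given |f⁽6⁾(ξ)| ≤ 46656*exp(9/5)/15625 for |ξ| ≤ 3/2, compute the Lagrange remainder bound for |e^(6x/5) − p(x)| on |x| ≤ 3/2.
59049*exp(9/5)/1250000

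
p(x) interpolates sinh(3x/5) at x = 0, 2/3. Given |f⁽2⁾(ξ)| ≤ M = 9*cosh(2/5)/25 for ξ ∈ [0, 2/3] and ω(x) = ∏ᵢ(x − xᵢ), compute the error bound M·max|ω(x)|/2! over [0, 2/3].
cosh(2/5)/50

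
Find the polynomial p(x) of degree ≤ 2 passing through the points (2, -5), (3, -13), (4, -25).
-2*x**2 + 2*x - 1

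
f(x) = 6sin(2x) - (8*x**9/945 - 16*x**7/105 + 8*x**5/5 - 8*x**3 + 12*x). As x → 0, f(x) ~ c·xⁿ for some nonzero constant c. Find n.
11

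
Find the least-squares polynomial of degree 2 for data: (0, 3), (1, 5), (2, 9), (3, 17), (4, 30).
116/35 + (-29/35)x + (13/7)x²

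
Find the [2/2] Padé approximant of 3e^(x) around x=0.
(x**2/4 + 3*x/2 + 3)/(x**2/12 - x/2 + 1)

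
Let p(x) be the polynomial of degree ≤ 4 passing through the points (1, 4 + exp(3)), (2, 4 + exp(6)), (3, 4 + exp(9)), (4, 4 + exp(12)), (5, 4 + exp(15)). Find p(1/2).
-45*exp(12)/32 - 105*exp(6)/32 + 4 + 315*exp(3)/128 + 189*exp(9)/64 + 35*exp(15)/128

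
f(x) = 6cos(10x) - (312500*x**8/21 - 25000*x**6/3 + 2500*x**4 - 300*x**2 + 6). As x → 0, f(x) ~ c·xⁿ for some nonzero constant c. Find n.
10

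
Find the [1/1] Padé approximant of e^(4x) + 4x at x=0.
(7*x + 1)/(1 - x)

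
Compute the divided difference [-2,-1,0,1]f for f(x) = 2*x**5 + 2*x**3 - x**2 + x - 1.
12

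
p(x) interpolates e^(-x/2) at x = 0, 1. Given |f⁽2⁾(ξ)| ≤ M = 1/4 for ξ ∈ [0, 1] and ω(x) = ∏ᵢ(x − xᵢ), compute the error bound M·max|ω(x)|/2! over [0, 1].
1/32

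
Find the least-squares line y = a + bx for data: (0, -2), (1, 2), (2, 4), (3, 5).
a = -6/5, b = 23/10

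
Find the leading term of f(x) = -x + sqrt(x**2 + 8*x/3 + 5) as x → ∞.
4/3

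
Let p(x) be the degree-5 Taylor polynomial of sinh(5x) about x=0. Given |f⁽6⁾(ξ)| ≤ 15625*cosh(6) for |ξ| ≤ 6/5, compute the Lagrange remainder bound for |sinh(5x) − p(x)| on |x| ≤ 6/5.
324*cosh(6)/5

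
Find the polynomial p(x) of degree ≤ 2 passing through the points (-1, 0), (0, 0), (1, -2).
-x**2 - x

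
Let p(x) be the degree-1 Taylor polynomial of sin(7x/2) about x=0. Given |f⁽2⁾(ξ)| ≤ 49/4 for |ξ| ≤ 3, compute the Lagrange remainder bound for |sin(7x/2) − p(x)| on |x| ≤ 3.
441/8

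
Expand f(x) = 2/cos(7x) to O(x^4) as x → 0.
2 + 49*x**2 + O(x**4)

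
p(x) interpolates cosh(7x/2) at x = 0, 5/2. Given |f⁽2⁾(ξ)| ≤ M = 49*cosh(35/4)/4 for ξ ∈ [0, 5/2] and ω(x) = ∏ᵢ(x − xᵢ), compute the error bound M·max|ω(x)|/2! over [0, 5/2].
1225*cosh(35/4)/128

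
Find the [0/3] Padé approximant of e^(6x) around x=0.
1/(-36*x**3 + 18*x**2 - 6*x + 1)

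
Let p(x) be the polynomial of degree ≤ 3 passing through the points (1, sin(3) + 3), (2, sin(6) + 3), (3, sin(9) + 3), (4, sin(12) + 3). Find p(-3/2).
231*sin(3)/16 + 3 - 105*sin(12)/16 - 495*sin(6)/16 + 385*sin(9)/16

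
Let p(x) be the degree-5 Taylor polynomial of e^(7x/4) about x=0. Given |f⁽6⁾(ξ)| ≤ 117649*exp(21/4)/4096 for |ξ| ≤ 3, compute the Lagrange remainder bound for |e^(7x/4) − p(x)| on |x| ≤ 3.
9529569*exp(21/4)/327680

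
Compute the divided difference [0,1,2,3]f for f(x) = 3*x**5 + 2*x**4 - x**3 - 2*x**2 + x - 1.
86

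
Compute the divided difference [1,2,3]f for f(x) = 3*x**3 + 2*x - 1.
18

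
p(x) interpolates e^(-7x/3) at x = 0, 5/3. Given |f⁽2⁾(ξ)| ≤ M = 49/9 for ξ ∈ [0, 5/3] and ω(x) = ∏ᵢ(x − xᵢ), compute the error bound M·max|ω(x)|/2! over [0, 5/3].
1225/648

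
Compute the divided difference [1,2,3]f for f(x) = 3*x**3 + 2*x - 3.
18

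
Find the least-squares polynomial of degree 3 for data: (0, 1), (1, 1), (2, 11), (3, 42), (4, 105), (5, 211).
1 + (-4/3)x + (-1/2)x² + (11/6)x³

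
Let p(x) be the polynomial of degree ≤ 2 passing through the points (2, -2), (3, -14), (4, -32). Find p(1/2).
19/4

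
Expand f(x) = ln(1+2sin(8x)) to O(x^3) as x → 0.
16*x - 128*x**2 + O(x**3)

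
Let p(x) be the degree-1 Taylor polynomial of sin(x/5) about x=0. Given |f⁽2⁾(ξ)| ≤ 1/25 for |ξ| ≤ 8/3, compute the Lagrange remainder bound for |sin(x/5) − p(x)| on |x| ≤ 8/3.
32/225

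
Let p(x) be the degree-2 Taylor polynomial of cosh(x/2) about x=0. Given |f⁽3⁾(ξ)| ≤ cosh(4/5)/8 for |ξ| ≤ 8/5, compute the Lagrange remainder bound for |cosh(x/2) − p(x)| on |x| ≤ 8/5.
32*cosh(4/5)/375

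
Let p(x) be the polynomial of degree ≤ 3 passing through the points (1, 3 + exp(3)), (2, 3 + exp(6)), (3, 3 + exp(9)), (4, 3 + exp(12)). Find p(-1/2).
-35*exp(12)/16 - 189*exp(6)/16 + 3 + 105*exp(3)/16 + 135*exp(9)/16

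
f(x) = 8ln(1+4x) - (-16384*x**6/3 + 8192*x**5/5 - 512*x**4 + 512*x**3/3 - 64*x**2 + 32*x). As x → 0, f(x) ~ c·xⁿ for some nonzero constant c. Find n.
7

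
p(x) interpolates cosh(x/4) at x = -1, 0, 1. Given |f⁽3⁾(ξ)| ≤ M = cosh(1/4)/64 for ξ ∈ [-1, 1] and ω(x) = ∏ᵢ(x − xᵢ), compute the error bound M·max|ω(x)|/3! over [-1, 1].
sqrt(3)*cosh(1/4)/1728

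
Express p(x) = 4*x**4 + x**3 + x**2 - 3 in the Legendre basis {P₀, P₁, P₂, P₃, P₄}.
(-28/15)P₀ + (3/5)P₁ + (62/21)P₂ + (2/5)P₃ + (32/35)P₄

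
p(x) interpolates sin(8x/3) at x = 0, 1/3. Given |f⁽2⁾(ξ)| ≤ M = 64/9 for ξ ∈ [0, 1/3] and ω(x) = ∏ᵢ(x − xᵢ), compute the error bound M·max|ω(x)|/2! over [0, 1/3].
8/81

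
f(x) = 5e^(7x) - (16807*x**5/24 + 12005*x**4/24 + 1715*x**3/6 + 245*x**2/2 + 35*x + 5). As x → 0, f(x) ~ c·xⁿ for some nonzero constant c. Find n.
6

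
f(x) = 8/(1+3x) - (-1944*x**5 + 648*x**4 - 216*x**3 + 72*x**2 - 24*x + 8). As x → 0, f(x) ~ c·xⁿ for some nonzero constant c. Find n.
6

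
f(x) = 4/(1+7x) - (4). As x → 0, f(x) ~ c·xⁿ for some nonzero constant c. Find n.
1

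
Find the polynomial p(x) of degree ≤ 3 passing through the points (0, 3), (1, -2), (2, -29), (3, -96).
-3*x**3 - 2*x**2 + 3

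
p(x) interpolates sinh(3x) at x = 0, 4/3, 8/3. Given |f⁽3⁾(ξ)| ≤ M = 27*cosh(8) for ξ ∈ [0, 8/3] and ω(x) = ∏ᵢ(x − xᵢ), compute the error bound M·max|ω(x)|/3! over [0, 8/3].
64*sqrt(3)*cosh(8)/27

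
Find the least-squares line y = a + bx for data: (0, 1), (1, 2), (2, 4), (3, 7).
a = 1/2, b = 2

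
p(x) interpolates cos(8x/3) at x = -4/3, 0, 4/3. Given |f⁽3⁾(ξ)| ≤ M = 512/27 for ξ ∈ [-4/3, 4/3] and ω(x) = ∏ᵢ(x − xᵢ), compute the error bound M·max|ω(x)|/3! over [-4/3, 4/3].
32768*sqrt(3)/19683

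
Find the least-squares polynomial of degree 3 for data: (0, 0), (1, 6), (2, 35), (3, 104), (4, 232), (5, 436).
-1/63 + (137/189)x + (43/18)x² + (161/54)x³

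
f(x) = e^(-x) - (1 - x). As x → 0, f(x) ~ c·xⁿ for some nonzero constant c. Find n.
2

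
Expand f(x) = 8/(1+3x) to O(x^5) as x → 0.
8 - 24*x + 72*x**2 - 216*x**3 + 648*x**4 + O(x**5)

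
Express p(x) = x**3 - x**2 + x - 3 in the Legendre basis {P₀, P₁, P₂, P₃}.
(-10/3)P₀ + (8/5)P₁ + (-2/3)P₂ + (2/5)P₃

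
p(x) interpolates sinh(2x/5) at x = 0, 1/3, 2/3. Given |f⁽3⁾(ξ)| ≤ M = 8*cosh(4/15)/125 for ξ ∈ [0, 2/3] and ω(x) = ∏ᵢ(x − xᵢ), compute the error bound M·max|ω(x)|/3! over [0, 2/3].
8*sqrt(3)*cosh(4/15)/91125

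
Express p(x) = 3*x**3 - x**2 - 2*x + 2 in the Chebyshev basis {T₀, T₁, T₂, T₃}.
(3/2)T₀ + (1/4)T₁ + (-1/2)T₂ + (3/4)T₃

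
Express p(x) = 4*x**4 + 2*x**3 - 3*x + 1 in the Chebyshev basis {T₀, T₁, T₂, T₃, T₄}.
(5/2)T₀ + (-3/2)T₁ + (2)T₂ + (1/2)T₃ + (1/2)T₄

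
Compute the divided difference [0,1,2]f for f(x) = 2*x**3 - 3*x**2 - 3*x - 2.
3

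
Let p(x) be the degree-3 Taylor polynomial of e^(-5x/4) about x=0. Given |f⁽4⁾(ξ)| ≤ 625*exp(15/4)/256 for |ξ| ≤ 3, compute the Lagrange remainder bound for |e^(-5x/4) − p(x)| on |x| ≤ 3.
16875*exp(15/4)/2048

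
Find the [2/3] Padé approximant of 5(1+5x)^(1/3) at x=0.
(875*x**2/18 + 100*x/3 + 5)/(-125*x**3/162 + 25*x**2/6 + 5*x + 1)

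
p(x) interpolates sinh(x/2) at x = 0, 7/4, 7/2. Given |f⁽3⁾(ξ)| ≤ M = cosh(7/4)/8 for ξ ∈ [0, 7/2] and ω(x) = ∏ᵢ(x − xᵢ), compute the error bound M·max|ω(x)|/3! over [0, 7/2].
343*sqrt(3)*cosh(7/4)/13824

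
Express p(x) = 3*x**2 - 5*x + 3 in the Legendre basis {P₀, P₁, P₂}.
(4)P₀ + (-5)P₁ + (2)P₂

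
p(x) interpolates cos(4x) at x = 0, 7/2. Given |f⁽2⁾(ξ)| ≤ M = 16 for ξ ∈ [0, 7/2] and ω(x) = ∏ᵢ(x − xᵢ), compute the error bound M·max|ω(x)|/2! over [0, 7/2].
49/2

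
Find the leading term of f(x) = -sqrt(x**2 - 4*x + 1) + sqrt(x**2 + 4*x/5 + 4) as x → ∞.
12/5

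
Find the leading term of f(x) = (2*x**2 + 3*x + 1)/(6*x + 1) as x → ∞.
x/3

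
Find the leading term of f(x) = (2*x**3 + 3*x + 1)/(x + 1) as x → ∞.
2*x**2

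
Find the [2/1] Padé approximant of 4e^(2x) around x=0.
(8*x**2/3 + 16*x/3 + 4)/(1 - 2*x/3)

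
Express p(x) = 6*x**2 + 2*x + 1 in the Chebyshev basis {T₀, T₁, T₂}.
(4)T₀ + (2)T₁ + (3)T₂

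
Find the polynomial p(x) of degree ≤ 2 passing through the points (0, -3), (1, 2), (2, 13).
3*x**2 + 2*x - 3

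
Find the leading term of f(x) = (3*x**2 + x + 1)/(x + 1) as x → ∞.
3*x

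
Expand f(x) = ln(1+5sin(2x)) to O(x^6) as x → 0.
10*x - 50*x**2 + 980*x**3/3 - 7300*x**4/3 + 58004*x**5/3 + O(x**6)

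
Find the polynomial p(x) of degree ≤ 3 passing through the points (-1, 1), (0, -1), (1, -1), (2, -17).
-3*x**3 + x**2 + 2*x - 1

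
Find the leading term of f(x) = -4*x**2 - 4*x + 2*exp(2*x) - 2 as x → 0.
8*x**3/3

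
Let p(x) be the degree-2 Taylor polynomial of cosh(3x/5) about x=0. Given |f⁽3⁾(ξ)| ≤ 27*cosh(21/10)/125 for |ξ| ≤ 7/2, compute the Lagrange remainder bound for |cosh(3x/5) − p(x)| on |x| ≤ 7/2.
3087*cosh(21/10)/2000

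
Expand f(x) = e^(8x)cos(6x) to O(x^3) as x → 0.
1 + 8*x + 14*x**2 + O(x**3)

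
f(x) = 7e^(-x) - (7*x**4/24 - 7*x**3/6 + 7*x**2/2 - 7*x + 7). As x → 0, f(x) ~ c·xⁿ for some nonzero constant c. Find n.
5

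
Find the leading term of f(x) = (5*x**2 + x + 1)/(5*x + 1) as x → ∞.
x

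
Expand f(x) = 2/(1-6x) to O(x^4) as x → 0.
2 + 12*x + 72*x**2 + 432*x**3 + O(x**4)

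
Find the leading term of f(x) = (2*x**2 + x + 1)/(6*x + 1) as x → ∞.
x/3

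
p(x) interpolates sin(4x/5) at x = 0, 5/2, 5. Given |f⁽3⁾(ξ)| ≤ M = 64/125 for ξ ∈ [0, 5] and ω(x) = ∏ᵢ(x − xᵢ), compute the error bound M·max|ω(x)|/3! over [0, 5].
8*sqrt(3)/27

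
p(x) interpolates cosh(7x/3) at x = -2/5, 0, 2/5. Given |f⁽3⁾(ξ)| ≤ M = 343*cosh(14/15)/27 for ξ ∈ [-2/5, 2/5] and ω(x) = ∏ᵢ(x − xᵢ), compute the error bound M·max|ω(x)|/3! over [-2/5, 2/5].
2744*sqrt(3)*cosh(14/15)/91125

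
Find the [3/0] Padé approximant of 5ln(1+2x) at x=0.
10*x*(4*x**2 - 3*x + 3)/3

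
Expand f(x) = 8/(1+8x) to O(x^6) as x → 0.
8 - 64*x + 512*x**2 - 4096*x**3 + 32768*x**4 - 262144*x**5 + O(x**6)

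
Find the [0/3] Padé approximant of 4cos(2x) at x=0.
4/(2*x**2 + 1)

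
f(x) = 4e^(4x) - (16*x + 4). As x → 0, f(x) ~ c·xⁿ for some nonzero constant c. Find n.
2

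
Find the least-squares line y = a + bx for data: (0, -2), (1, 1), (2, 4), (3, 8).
a = -11/5, b = 33/10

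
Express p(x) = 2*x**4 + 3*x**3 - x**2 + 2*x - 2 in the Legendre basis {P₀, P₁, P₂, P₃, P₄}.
(-29/15)P₀ + (19/5)P₁ + (10/21)P₂ + (6/5)P₃ + (16/35)P₄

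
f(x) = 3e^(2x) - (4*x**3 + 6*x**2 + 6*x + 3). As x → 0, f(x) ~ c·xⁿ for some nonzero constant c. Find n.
4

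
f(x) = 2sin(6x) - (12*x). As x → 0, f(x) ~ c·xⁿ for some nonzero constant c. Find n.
3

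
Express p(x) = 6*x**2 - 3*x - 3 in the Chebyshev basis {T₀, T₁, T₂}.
(-3)T₁ + (3)T₂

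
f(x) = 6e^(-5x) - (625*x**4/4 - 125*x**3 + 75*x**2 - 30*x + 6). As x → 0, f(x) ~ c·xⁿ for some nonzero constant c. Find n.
5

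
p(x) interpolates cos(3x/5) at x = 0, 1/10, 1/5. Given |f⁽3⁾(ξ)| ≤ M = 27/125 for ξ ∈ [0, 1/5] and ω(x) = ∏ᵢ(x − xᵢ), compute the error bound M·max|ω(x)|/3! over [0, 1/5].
sqrt(3)/125000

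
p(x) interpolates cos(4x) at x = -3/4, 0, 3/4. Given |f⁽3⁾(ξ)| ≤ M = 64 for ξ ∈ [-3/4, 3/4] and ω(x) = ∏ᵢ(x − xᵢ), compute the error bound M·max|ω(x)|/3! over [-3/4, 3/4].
sqrt(3)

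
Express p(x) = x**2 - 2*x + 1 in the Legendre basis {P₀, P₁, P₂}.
(4/3)P₀ + (-2)P₁ + (2/3)P₂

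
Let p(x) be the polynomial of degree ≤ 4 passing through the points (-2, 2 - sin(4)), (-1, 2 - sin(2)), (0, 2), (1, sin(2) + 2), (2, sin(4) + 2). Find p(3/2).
5*sin(4)/16 + 7*sin(2)/8 + 2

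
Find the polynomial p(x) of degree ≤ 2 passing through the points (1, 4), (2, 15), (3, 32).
3*x**2 + 2*x - 1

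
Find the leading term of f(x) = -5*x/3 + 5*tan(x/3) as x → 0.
5*x**3/81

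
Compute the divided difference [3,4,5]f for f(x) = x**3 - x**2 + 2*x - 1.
11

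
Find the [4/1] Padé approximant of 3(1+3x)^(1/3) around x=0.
(x**4 - 8*x**3/5 + 18*x**2/5 + 48*x/5 + 3)/(11*x/5 + 1)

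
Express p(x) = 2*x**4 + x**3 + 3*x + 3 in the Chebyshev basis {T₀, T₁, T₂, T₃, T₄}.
(15/4)T₀ + (15/4)T₁ + T₂ + (1/4)T₃ + (1/4)T₄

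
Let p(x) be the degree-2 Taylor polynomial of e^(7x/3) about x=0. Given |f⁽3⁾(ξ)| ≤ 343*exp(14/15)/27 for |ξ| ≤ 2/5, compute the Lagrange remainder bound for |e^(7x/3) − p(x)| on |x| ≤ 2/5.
1372*exp(14/15)/10125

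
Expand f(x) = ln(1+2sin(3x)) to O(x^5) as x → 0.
6*x - 18*x**2 + 63*x**3 - 270*x**4 + O(x**5)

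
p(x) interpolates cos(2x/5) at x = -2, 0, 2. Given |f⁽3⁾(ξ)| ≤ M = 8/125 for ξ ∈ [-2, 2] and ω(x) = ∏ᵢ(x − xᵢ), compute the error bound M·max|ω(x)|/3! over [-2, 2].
64*sqrt(3)/3375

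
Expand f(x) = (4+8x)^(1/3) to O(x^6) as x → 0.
2**(2/3) + 2*2**(2/3)*x/3 - 4*2**(2/3)*x**2/9 + 40*2**(2/3)*x**3/81 - 160*2**(2/3)*x**4/243 + 704*2**(2/3)*x**5/729 + O(x**6)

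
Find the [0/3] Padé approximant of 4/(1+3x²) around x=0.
4/(3*x**2 + 1)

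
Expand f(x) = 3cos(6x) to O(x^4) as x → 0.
3 - 54*x**2 + O(x**4)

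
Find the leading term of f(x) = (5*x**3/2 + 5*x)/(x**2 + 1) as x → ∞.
5*x/2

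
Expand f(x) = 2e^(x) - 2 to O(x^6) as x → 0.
2*x + x**2 + x**3/3 + x**4/12 + x**5/60 + O(x**6)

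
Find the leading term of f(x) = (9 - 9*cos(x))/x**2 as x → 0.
9/2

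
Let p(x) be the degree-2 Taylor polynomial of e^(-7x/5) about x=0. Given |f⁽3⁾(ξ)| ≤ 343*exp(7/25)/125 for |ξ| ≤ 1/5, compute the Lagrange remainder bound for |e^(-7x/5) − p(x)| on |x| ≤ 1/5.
343*exp(7/25)/93750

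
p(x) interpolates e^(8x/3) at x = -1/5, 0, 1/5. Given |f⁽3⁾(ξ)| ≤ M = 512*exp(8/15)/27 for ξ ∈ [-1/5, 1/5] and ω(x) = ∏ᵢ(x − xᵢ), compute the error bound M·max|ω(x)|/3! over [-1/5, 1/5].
512*sqrt(3)*exp(8/15)/91125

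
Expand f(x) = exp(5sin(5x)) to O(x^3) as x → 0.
1 + 25*x + 625*x**2/2 + O(x**3)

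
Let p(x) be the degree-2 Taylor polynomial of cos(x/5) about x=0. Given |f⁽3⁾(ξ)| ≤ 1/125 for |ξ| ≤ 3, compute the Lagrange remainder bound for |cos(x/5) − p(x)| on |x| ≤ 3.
9/250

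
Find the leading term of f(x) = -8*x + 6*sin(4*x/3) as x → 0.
-64*x**3/27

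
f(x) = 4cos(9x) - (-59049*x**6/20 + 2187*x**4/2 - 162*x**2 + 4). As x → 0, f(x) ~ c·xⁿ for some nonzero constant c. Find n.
8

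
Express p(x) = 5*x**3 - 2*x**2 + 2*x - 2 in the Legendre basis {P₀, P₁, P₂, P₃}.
(-8/3)P₀ + (5)P₁ + (-4/3)P₂ + (2)P₃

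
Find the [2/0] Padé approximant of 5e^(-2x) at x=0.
10*x**2 - 10*x + 5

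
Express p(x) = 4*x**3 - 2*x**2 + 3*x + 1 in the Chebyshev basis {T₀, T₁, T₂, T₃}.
(6)T₁ - T₂ + T₃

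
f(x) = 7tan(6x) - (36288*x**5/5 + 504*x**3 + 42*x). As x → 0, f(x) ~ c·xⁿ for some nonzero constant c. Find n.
7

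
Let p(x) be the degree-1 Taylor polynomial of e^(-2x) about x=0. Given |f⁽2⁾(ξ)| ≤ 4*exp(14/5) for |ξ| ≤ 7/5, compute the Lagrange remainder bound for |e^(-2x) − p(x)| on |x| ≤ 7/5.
98*exp(14/5)/25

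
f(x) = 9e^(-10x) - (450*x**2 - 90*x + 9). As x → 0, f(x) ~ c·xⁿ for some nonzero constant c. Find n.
3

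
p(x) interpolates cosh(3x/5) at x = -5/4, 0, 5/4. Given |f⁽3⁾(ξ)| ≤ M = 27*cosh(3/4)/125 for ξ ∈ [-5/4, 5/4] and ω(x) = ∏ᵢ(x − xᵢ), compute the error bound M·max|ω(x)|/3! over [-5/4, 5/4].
sqrt(3)*cosh(3/4)/64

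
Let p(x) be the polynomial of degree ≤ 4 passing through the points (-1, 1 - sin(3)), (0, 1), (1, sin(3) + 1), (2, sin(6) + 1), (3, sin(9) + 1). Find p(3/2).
15*sin(6)/32 - 5*sin(9)/128 + 87*sin(3)/128 + 1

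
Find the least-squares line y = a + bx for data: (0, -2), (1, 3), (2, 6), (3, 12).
a = -2, b = 9/2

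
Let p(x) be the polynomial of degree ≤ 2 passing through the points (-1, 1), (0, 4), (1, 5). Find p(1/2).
19/4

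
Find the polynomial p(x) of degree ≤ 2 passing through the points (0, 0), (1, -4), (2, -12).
-2*x**2 - 2*x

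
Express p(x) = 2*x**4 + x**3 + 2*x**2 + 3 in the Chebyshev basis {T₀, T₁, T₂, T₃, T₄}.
(19/4)T₀ + (3/4)T₁ + (2)T₂ + (1/4)T₃ + (1/4)T₄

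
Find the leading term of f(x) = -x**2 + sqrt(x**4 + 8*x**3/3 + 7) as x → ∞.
4*x/3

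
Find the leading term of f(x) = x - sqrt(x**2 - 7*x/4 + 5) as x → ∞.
7/8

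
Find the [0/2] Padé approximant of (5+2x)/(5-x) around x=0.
1/(6*x**2/25 - 3*x/5 + 1)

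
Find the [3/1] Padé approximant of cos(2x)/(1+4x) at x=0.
(x**3/6 - 43*x**2/21 + x/84 + 1)/(337*x/84 + 1)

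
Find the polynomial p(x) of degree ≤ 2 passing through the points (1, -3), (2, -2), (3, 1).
x**2 - 2*x - 2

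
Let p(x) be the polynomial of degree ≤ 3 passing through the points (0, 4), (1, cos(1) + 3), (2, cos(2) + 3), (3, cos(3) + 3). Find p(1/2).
cos(3)/16 - 5*cos(2)/16 + 15*cos(1)/16 + 53/16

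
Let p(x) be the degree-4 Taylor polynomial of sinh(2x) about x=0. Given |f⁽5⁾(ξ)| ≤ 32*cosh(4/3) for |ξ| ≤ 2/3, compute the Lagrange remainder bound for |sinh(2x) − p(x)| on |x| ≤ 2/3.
128*cosh(4/3)/3645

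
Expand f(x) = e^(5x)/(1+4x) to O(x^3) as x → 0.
1 + x + 17*x**2/2 + O(x**3)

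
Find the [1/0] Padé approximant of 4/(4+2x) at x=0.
1 - x/2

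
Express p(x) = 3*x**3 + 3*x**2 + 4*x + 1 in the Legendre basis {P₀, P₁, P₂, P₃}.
(2)P₀ + (29/5)P₁ + (2)P₂ + (6/5)P₃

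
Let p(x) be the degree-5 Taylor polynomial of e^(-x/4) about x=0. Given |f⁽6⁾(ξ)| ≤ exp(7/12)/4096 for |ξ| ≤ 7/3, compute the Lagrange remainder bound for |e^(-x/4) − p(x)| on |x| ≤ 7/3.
117649*exp(7/12)/2149908480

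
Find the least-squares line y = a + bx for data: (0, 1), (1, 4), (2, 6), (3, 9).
a = 11/10, b = 13/5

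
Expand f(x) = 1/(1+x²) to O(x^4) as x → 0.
1 - x**2 + O(x**4)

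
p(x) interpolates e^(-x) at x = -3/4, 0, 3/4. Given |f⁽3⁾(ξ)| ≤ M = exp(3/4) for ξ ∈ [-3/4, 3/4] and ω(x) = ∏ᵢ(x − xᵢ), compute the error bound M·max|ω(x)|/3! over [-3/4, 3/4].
sqrt(3)*exp(3/4)/64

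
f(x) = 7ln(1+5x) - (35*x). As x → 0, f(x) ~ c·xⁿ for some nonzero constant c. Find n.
2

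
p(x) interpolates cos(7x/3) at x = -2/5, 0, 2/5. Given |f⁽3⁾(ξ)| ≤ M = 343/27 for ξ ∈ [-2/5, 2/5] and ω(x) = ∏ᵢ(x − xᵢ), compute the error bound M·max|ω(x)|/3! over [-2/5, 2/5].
2744*sqrt(3)/91125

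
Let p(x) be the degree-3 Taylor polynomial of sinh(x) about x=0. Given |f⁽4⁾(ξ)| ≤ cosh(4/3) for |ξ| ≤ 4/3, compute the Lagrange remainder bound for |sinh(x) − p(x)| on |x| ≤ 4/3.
32*cosh(4/3)/243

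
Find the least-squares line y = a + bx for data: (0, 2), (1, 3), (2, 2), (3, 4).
a = 2, b = 1/2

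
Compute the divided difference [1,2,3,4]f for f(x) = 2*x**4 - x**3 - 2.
19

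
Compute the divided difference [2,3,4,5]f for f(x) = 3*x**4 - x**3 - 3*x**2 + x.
41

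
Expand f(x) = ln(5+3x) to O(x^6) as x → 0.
log(5) + 3*x/5 - 9*x**2/50 + 9*x**3/125 - 81*x**4/2500 + 243*x**5/15625 + O(x**6)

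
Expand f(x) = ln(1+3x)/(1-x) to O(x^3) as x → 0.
3*x - 3*x**2/2 + O(x**3)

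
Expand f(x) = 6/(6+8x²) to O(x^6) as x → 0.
1 - 4*x**2/3 + 16*x**4/9 + O(x**6)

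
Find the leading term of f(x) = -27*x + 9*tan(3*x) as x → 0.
81*x**3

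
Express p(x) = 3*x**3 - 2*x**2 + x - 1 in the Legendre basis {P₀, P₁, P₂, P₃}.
(-5/3)P₀ + (14/5)P₁ + (-4/3)P₂ + (6/5)P₃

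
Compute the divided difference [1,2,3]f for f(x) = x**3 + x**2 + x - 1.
7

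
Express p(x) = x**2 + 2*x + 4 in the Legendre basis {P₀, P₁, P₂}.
(13/3)P₀ + (2)P₁ + (2/3)P₂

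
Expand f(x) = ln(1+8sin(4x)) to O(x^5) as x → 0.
32*x - 512*x**2 + 32512*x**3/3 - 778240*x**4/3 + O(x**5)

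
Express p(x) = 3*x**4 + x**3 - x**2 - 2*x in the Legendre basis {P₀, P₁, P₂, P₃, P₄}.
(4/15)P₀ + (-7/5)P₁ + (22/21)P₂ + (2/5)P₃ + (24/35)P₄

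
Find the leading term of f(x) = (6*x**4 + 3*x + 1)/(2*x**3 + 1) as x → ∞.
3*x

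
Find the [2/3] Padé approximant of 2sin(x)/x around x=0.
(2 - 7*x**2/30)/(x**2/20 + 1)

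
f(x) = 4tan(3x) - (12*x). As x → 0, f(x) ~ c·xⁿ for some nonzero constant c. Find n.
3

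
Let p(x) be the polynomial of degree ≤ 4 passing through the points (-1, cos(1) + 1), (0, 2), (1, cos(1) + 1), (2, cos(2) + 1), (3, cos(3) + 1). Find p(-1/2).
-35*cos(1)/128 + 7*cos(2)/32 - 5*cos(3)/128 + 67/32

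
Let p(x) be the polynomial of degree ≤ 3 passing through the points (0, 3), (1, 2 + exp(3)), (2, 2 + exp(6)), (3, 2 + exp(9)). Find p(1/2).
-5*exp(6)/16 + 37/16 + 15*exp(3)/16 + exp(9)/16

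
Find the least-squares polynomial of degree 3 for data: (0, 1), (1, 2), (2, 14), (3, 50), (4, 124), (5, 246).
137/126 + (-95/108)x + (-67/126)x² + (227/108)x³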